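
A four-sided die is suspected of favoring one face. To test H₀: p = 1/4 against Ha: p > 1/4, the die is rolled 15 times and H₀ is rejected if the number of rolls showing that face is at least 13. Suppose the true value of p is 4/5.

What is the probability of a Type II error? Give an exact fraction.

18370873741/30517578125

β = P(fail to reject H₀ | Ha true) = P(K ≤ 12 | p = 4/5), K ~ Binomial(15, 4/5).
Summing C(15,j)·(4/5)^j·(1/5)^{15-j} for j = 0..12 gives 18370873741/30517578125.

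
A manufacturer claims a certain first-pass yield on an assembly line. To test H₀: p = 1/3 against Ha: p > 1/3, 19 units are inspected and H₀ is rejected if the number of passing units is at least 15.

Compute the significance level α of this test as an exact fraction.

23497/387420489

Under H₀, Y ~ Binomial(19, 1/3), and α = P(Y ≥ 15).
Adding the binomial terms for j = 15 through 19 with p = 1/3 yields 23497/387420489.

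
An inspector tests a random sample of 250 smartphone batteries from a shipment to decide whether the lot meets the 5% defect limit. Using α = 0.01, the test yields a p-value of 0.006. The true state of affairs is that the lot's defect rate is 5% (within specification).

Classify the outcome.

The conventional null hypothesis is that the lot's defect rate is 5% (within specification).
Since p = 0.006 < α = 0.01, H₀ is rejected.
H₀ is true (actually the lot's defect rate is 5% (within specification)).
Rejecting a true H₀ is a Type I error.

Type I error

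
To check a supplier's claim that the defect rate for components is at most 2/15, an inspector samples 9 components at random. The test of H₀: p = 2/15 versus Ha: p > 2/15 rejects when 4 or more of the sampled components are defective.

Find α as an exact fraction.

The significance level is the probability, assuming p = 2/15, of seeing 4 or more defectives in 9 draws.
Computing the lower-tail complement: 1 − 37567054447/38443359375 = 876304928/38443359375.

876304928/38443359375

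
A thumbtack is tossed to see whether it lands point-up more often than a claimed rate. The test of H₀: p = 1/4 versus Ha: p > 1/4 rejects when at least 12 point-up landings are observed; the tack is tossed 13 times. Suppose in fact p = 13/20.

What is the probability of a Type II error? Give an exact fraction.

9937124893407747/10240000000000000

Under the alternative p = 13/20, S ~ Binomial(13, 13/20); β is the probability the test does not reject, P(S < 12).
Summing C(13,j)·(13/20)^j·(7/20)^{13-j} for j = 0..11 gives 9937124893407747/10240000000000000.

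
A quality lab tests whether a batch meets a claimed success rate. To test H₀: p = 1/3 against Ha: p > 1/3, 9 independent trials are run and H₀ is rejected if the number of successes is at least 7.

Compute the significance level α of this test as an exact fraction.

163/19683

The Type I error probability is α = P(X ≥ 7) computed under H₀, where X ~ Binomial(9, 1/3).
P(X ≥ 7) = Σ_{j=7}^{9} C(9,j)·(1/3)^j·(2/3)^{9-j} = 163/19683.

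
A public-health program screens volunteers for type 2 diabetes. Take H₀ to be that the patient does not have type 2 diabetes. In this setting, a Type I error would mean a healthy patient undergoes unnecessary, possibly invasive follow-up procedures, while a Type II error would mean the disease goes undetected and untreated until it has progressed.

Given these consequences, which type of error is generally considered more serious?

The Type II consequence (the disease goes undetected and untreated until it has progressed) is more severe than the Type I consequence (a healthy patient undergoes unnecessary, possibly invasive follow-up procedures).

Type II error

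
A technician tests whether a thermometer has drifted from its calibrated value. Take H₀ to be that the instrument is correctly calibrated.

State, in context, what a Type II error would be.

A Type II error would mean concluding that the instrument is correctly calibrated (or at least failing to establish that the instrument has drifted out of calibration) when in fact the instrument has drifted out of calibration.

A Type II error is failing to reject H₀ when H₀ is false.
Here that means leaving the instrument in service when actually the instrument has drifted out of calibration.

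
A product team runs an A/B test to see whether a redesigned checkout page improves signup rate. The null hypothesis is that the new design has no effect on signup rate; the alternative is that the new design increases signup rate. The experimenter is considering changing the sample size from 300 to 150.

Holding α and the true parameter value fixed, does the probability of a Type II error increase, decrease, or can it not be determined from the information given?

Reducing n widens both sampling distributions, so the test has less ability to distinguish Ha from H₀.

It increases.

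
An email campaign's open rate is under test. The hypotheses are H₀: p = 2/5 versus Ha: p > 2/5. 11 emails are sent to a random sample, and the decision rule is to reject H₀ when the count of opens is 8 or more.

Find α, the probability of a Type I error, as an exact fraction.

The Type I error probability is α = P(Y ≥ 8) computed under H₀, where Y ~ Binomial(11, 2/5).
P(Y ≥ 8) = Σ_{j=8}^{11} C(11,j)·(2/5)^j·(3/5)^{11-j} = 285952/9765625.

285952/9765625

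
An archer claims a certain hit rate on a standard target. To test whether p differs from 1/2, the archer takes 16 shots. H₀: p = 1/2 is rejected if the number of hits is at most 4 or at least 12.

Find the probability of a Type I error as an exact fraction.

2517/32768

α = P(S ≤ 4 or S ≥ 12 | p = 1/2), S ~ Binomial(16, 1/2).
By symmetry, α = 2·P(S ≤ 4) = 2·(1 + 16 + 120 + 560 + 1820)/65536 = 5034/65536 = 2517/32768.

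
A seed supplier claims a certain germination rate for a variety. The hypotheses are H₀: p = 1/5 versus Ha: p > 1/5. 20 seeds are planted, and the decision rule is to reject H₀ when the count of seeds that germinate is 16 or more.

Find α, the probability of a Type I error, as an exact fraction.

1316401/95367431640625

The Type I error probability is α = P(X ≥ 16) computed under H₀, where X ~ Binomial(20, 1/5).
Adding the binomial terms for j = 16 through 20 with p = 1/5 yields 1316401/95367431640625.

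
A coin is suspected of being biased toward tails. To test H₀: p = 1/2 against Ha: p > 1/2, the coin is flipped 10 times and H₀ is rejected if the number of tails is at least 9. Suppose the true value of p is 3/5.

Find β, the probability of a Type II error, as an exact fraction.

9312916/9765625

Under the alternative p = 3/5, S ~ Binomial(10, 3/5); β is the probability the test does not reject, P(S < 9).
Summing C(10,j)·(3/5)^j·(2/5)^{10-j} for j = 0..8 gives 9312916/9765625.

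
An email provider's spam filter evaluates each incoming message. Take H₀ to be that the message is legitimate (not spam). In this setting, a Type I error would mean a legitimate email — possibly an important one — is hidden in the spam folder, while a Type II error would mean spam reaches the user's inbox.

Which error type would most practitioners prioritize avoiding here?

The Type I consequence (a legitimate email — possibly an important one — is hidden in the spam folder) is more severe than the Type II consequence (spam reaches the user's inbox).

Type I error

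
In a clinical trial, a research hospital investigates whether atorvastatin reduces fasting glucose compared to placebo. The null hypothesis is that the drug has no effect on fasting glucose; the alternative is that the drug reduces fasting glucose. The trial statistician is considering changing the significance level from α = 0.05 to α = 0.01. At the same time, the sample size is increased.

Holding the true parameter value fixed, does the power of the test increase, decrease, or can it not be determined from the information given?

Cannot be determined from the information given.

The first change alone would make β increase; the second alone would make β decrease. Which effect dominates depends on the magnitudes, which are not given.
Since power = 1 − β, the effect on power is likewise indeterminate.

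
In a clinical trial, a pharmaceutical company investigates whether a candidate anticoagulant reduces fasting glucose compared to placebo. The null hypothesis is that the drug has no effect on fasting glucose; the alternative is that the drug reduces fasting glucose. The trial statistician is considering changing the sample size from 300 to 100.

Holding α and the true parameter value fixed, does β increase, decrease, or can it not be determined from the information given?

With less data the test statistic is noisier; under Ha, more outcomes land inside the acceptance region.

It increases.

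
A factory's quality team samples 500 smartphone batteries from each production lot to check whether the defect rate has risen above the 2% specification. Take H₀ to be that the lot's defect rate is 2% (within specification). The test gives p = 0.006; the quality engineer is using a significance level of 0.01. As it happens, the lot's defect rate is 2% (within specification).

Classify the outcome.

Type I error

Since p = 0.006 < α = 0.01, H₀ is rejected.
H₀ is true (actually the lot's defect rate is 2% (within specification)).
Rejecting a true H₀ is a Type I error.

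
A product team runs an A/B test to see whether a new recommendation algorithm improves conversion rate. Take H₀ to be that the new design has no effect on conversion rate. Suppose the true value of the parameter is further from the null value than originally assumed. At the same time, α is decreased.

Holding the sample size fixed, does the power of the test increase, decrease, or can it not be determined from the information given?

Cannot be determined from the information given.

The first change alone would make β decrease; the second alone would make β increase. Which effect dominates depends on the magnitudes, which are not given.
Since power = 1 − β, the effect on power is likewise indeterminate.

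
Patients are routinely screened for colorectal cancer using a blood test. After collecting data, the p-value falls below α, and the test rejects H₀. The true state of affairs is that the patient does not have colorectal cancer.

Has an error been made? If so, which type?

The conventional null hypothesis here is that the patient does not have colorectal cancer.
H₀ was rejected, but H₀ is actually true.
Rejecting a true null hypothesis is a Type I error (false positive).

Type I error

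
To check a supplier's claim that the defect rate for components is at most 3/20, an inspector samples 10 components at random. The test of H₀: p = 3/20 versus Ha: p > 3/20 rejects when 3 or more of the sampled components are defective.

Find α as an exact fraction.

Under H₀, K ~ Binomial(10, 3/20); the Type I error rate is P(K ≥ 3).
Computing the lower-tail complement: 1 − 2099702989741/2560000000000 = 460297010259/2560000000000.

460297010259/2560000000000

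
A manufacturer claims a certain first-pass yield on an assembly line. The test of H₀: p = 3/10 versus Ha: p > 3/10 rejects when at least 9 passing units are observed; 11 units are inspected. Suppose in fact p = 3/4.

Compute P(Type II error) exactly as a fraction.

A Type II error is failing to reject when Ha holds: with p = 3/4, β = P(K ≤ 8).
Adding the binomial probabilities P(K=0)+…+P(K=8) at p = 3/4 gives 2285053/4194304.

2285053/4194304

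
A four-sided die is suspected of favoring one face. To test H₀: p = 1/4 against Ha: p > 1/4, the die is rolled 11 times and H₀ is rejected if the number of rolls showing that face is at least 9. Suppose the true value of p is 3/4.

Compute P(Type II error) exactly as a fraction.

Under the alternative p = 3/4, K ~ Binomial(11, 3/4); β is the probability the test does not reject, P(K < 9).
Equivalently, β = 1 − P(K ≥ 9) = 2285053/4194304.

2285053/4194304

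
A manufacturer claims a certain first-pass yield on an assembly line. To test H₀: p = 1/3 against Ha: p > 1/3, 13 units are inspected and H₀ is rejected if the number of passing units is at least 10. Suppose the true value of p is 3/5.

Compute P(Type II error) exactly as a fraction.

202983472/244140625

β = P(fail to reject H₀ | Ha true) = P(X ≤ 9 | p = 3/5), X ~ Binomial(13, 3/5).
Equivalently, β = 1 − P(X ≥ 10) = 202983472/244140625.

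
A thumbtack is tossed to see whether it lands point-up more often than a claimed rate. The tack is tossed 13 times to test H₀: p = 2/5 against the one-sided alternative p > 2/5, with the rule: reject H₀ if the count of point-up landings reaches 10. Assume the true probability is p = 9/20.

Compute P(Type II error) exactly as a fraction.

β = P(fail to reject H₀ | Ha true) = P(Y ≤ 9 | p = 9/20), Y ~ Binomial(13, 9/20).
Adding the binomial probabilities P(Y=0)+…+P(Y=9) at p = 9/20 gives 501584974994213/512000000000000.

501584974994213/512000000000000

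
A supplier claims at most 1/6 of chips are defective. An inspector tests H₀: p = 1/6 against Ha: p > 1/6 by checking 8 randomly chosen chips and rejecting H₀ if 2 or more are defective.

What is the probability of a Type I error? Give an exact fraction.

663991/1679616

α = P(reject H₀ | H₀ true) = P(Y ≥ 2 | p = 1/6), Y ~ Binomial(8, 1/6).
Via the complement, α = 1 − Σ_{j=0}^{1} C(8,j)(1/6)^j(5/6)^{8-j} = 663991/1679616.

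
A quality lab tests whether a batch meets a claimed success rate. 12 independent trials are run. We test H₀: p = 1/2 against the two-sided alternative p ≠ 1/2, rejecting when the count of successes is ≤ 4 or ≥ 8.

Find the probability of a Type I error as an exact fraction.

Under H₀, K ~ Binomial(12, 1/2); α is the probability of landing in either tail, P(K ≤ 4) + P(K ≥ 8).
Each tail has probability (1 + 12 + 66 + 220 + 495)/4096; doubling gives α = 1588/4096 = 397/1024.

397/1024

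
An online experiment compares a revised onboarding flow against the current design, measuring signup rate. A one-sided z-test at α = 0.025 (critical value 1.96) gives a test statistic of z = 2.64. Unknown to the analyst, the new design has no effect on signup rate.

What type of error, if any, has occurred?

The conventional null hypothesis is that the new design has no effect on signup rate.
Since z = 2.64 > z* = 1.96, H₀ is rejected.
H₀ is true (actually the new design has no effect on signup rate).
Rejecting a true H₀ is a Type I error.

Type I error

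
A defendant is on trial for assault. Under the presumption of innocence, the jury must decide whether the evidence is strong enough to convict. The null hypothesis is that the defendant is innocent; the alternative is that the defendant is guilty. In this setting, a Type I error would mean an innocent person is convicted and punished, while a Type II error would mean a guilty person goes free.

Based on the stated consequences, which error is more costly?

The Type I consequence (an innocent person is convicted and punished) is more severe than the Type II consequence (a guilty person goes free).

Type I error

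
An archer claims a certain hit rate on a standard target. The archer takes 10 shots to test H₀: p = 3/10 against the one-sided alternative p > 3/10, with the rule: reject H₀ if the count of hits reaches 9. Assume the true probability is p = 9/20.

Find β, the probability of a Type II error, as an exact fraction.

Under the alternative p = 9/20, X ~ Binomial(10, 9/20); β is the probability the test does not reject, P(X < 9).
Summing C(10,j)·(9/20)^j·(11/20)^{10-j} for j = 0..8 gives 10193896961809/10240000000000.

10193896961809/10240000000000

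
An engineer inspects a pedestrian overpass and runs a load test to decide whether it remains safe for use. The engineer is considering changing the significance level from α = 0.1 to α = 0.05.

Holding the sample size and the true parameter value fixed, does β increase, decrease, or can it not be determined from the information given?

Tightening α shrinks the rejection region. When Ha holds, fewer sample outcomes clear the stricter threshold, so more fall in the acceptance region.

It increases.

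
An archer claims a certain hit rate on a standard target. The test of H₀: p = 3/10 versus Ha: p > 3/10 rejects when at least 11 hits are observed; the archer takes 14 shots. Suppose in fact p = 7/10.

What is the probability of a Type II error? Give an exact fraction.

Under the alternative p = 7/10, X ~ Binomial(14, 7/10); β is the probability the test does not reject, P(X < 11).
Summing C(14,j)·(7/10)^j·(3/10)^{14-j} for j = 0..10 gives 32241628521117/50000000000000.

32241628521117/50000000000000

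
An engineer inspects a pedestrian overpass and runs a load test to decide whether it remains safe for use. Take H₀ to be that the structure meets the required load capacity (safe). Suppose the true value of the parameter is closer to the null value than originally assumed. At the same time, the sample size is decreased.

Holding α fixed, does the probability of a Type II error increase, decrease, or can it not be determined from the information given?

It increases.

When the true parameter is near the null value, the test has a harder time distinguishing Ha from H₀. Reducing n widens both sampling distributions, so the test has less ability to distinguish Ha from H₀. Both changes push β in the same direction.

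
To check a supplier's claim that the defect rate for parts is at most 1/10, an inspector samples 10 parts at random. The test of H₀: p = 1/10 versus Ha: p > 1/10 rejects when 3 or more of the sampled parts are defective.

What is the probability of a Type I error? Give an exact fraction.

87738533/1250000000

α = P(reject H₀ | H₀ true) = P(K ≥ 3 | p = 1/10), K ~ Binomial(10, 1/10).
α = 1 − P(K ≤ 2) = 1 − 1162261467/1250000000 = 87738533/1250000000.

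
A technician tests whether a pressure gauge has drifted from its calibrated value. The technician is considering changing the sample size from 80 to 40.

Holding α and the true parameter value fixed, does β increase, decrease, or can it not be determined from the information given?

Reducing n widens both sampling distributions, so the test has less ability to distinguish Ha from H₀.

It increases.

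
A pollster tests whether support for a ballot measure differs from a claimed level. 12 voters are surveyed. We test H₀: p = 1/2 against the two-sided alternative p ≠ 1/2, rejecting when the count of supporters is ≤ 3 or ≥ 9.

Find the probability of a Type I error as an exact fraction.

Under H₀, S ~ Binomial(12, 1/2); α is the probability of landing in either tail, P(S ≤ 3) + P(S ≥ 9).
By symmetry, α = 2·P(S ≤ 3) = 2·(1 + 12 + 66 + 220)/4096 = 598/4096 = 299/2048.

299/2048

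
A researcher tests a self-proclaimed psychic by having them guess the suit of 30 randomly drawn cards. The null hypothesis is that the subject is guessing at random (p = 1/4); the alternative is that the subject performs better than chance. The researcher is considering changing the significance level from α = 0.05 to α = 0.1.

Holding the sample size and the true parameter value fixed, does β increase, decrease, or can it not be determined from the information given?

With a larger α the critical value moves toward the center, so more of the Ha sampling distribution lies in the rejection region.

It decreases.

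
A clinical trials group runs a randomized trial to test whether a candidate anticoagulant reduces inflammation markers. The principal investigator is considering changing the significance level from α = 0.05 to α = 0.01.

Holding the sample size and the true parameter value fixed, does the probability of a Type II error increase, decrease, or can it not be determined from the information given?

It increases.

Tightening α shrinks the rejection region. When Ha holds, fewer sample outcomes clear the stricter threshold, so more fall in the acceptance region.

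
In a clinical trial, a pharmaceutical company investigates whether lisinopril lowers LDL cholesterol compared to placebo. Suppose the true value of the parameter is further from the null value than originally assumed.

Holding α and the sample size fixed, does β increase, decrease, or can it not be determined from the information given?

A larger true effect moves the Ha sampling distribution further from the H₀ critical value, making rejection more likely when Ha is true.

It decreases.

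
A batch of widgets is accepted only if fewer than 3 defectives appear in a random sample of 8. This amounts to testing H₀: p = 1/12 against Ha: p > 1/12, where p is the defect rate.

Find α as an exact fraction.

The significance level is the probability, assuming p = 1/12, of seeing 3 or more defectives in 8 draws.
Via the complement, α = 1 − Σ_{j=0}^{2} C(8,j)(1/12)^j(11/12)^{8-j} = 3373913/143327232.

3373913/143327232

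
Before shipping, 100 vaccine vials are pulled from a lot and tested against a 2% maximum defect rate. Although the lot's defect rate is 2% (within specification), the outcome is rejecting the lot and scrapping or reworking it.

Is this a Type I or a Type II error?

The null hypothesis here is that the lot's defect rate is 2% (within specification).
'Rejecting the lot and scrapping or reworking it' corresponds to rejecting H₀.
H₀ was rejected but H₀ is true — a Type I error (false positive).

Type I error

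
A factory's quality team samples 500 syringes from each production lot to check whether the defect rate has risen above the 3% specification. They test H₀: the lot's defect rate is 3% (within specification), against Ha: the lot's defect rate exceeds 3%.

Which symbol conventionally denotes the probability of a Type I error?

α

P(Type I error) = P(reject H₀ | H₀ true) = α, the significance level.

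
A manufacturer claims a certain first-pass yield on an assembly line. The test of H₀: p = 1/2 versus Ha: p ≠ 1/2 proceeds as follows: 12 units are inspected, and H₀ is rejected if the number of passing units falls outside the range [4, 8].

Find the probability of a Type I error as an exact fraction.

Under H₀, K ~ Binomial(12, 1/2); α is the probability of landing in either tail, P(K ≤ 3) + P(K ≥ 9).
By symmetry, α = 2·P(K ≤ 3) = 2·(1 + 12 + 66 + 220)/4096 = 598/4096 = 299/2048.

299/2048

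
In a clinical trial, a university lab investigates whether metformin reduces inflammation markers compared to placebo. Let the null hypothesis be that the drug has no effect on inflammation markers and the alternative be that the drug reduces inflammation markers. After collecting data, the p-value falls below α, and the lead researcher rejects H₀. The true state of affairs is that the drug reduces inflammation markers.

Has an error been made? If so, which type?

No error (correct decision).

The test rejected a false H₀ — the decision matches the true state.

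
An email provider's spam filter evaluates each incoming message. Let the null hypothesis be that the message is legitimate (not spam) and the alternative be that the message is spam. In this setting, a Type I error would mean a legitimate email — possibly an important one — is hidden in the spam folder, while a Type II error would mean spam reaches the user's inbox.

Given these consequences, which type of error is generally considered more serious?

Type I error

The Type I consequence (a legitimate email — possibly an important one — is hidden in the spam folder) is more severe than the Type II consequence (spam reaches the user's inbox).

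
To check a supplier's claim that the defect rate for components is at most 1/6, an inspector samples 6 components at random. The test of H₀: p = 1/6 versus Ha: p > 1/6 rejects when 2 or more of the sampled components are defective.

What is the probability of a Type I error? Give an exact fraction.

The significance level is the probability, assuming p = 1/6, of seeing 2 or more defectives in 6 draws.
α = 1 − P(K ≤ 1) = 1 − 34375/46656 = 12281/46656.

12281/46656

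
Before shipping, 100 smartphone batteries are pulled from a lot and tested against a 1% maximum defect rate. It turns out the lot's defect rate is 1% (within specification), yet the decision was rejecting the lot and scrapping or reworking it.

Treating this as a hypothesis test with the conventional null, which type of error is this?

Type I error

The null hypothesis here is that the lot's defect rate is 1% (within specification).
'Rejecting the lot and scrapping or reworking it' corresponds to rejecting H₀.
H₀ was rejected but H₀ is true — a Type I error (false positive).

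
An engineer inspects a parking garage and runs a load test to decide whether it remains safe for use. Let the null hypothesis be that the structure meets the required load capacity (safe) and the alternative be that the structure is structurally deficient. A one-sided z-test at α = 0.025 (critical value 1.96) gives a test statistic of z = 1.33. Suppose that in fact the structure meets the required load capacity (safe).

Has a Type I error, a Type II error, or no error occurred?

Since z = 1.33 ≤ z* = 1.96, H₀ is not rejected.
H₀ is true (actually the structure meets the required load capacity (safe)).
The decision matches the true state — no error.

No error — this is a correct decision.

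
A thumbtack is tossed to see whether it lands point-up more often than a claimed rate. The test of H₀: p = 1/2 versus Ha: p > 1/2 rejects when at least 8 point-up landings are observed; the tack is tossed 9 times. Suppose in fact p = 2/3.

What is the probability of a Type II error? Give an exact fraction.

16867/19683

β = P(fail to reject H₀ | Ha true) = P(X ≤ 7 | p = 2/3), X ~ Binomial(9, 2/3).
Equivalently, β = 1 − P(X ≥ 8) = 16867/19683.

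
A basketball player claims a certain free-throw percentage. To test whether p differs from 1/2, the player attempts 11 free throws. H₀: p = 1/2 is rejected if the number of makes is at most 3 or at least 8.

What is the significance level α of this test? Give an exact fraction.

29/128

α = P(S ≤ 3 or S ≥ 8 | p = 1/2), S ~ Binomial(11, 1/2).
By symmetry, α = 2·P(S ≤ 3) = 2·(1 + 11 + 55 + 165)/2048 = 464/2048 = 29/128.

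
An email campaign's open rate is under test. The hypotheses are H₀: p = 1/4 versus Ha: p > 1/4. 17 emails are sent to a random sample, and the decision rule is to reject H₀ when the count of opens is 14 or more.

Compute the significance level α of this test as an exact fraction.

The Type I error probability is α = P(S ≥ 14) computed under H₀, where S ~ Binomial(17, 1/4).
Adding the binomial terms for j = 14 through 17 with p = 1/4 yields 4909/4294967296.

4909/4294967296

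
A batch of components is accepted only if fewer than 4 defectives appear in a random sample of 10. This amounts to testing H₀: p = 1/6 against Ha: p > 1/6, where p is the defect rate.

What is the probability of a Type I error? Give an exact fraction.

α = P(reject H₀ | H₀ true) = P(Y ≥ 4 | p = 1/6), Y ~ Binomial(10, 1/6).
Via the complement, α = 1 − Σ_{j=0}^{3} C(10,j)(1/6)^j(5/6)^{10-j} = 29279/419904.

29279/419904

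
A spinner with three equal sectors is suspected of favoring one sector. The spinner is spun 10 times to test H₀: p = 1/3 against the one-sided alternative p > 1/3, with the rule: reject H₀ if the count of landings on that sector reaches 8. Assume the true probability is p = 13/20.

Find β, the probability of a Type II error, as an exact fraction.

1890285078059/2560000000000

A Type II error is failing to reject when Ha holds: with p = 13/20, β = P(X ≤ 7).
Summing C(10,j)·(13/20)^j·(7/20)^{10-j} for j = 0..7 gives 1890285078059/2560000000000.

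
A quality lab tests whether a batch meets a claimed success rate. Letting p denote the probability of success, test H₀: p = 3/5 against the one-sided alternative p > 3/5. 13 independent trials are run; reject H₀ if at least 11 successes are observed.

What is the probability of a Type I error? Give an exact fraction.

Under H₀, K ~ Binomial(13, 3/5), and α = P(K ≥ 11).
Adding the binomial terms for j = 11 through 13 with p = 3/5 yields 70681653/1220703125.

70681653/1220703125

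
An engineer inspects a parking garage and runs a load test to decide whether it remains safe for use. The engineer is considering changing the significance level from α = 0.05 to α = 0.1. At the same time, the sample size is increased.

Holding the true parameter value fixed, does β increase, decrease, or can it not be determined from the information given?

It decreases.

With a larger α the critical value moves toward the center, so more of the Ha sampling distribution lies in the rejection region. A larger sample reduces the standard error, pulling the sampling distribution under Ha further from the non-rejection region. Both changes push β in the same direction.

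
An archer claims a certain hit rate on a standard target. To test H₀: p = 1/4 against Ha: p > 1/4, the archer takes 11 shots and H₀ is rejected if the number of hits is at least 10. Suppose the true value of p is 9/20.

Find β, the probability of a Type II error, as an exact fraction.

20434671802787/20480000000000

β = P(fail to reject H₀ | Ha true) = P(K ≤ 9 | p = 9/20), K ~ Binomial(11, 9/20).
Adding the binomial probabilities P(K=0)+…+P(K=9) at p = 9/20 gives 20434671802787/20480000000000.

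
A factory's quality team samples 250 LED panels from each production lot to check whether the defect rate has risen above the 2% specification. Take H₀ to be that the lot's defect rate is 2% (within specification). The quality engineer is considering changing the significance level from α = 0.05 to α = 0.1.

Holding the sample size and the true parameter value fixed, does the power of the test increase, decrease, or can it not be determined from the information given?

It increases.

With a larger α the critical value moves toward the center, so more of the Ha sampling distribution lies in the rejection region.
Since power = 1 − β and β decreases, power increases.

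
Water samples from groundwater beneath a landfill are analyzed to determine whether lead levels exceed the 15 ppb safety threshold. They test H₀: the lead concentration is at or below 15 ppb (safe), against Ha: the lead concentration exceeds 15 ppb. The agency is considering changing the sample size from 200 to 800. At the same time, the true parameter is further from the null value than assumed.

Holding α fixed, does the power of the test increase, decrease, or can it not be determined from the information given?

It increases.

A larger sample reduces the standard error, pulling the sampling distribution under Ha further from the non-rejection region. The further the true parameter sits from the null value, the more of the Ha sampling distribution falls in the rejection region. Both changes push β in the same direction.
Since power = 1 − β and β decreases, power increases.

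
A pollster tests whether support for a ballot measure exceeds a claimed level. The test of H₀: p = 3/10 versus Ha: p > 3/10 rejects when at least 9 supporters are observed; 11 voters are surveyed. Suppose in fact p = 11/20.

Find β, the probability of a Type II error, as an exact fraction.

A Type II error is failing to reject when Ha holds: with p = 11/20, β = P(S ≤ 8).
Equivalently, β = 1 − P(S ≥ 9) = 38288445266097/40960000000000.

38288445266097/40960000000000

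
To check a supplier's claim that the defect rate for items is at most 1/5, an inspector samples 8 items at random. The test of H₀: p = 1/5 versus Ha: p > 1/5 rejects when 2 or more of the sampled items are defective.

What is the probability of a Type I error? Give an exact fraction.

194017/390625

The significance level is the probability, assuming p = 1/5, of seeing 2 or more defectives in 8 draws.
α = 1 − P(Y ≤ 1) = 1 − 196608/390625 = 194017/390625.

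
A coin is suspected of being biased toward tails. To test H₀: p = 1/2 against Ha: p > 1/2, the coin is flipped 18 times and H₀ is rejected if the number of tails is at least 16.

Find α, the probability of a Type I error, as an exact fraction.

Under H₀, S ~ Binomial(18, 1/2), and α = P(S ≥ 16).
P(S ≥ 16) = [C(18,16) + C(18,17) + C(18,18)] / 2^18 = (153 + 18 + 1) / 262144 = 172/262144 = 43/65536.

43/65536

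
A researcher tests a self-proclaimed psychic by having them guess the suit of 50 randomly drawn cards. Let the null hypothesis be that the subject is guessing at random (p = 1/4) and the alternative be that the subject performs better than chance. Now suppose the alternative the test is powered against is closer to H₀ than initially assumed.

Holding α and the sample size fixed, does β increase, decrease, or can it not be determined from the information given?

A smaller true effect puts the Ha sampling distribution closer to H₀, so more of it falls in the non-rejection region.

It increases.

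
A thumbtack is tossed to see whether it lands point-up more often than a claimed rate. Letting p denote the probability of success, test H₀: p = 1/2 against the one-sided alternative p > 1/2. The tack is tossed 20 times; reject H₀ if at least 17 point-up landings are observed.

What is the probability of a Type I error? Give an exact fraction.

The Type I error probability is α = P(X ≥ 17) computed under H₀, where X ~ Binomial(20, 1/2).
Summing the upper tail: (1140 + 190 + 20 + 1) / 2^20 = 1351/1048576.

1351/1048576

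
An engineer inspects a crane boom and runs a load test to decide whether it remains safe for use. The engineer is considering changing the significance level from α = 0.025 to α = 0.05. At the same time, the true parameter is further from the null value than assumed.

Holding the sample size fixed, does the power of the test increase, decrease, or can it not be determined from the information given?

Relaxing α lowers the evidence threshold; under Ha, outcomes that previously fell short now trigger rejection. A larger true effect moves the Ha sampling distribution further from the H₀ critical value, making rejection more likely when Ha is true. Both changes push β in the same direction.
Since power = 1 − β and β decreases, power increases.

It increases.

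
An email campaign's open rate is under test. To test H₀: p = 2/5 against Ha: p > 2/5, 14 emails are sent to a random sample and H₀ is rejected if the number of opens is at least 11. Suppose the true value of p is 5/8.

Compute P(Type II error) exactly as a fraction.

1830419739927/2199023255552

Under the alternative p = 5/8, S ~ Binomial(14, 5/8); β is the probability the test does not reject, P(S < 11).
Equivalently, β = 1 − P(S ≥ 11) = 1830419739927/2199023255552.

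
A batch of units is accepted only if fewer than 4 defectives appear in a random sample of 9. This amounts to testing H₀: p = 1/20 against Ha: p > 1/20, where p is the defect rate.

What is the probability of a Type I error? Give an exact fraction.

Under H₀, X ~ Binomial(9, 1/20); the Type I error rate is P(X ≥ 4).
Computing the lower-tail complement: 1 − 127917750439/128000000000 = 82249561/128000000000.

82249561/128000000000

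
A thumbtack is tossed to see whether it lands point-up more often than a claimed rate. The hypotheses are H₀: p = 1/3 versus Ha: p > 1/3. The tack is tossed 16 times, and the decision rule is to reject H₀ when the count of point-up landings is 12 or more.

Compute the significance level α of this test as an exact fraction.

α = P(reject H₀ | H₀ true) = P(Y ≥ 12 | p = 1/3), with Y ~ Binomial(16, 1/3).
Summing C(16,j)(1/3)^j(2/3)^{16−j} for j = 12,…,16 gives 11371/14348907.

11371/14348907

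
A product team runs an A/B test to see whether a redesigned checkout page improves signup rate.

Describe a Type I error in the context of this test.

With the conventional null hypothesis that the new design has no effect on signup rate:
A Type I error is rejecting H₀ when H₀ is true.
Here that means shipping the new feature to all users when actually the new design has no effect on signup rate.

A Type I error would mean concluding that the new design increases signup rate when in fact the new design has no effect on signup rate.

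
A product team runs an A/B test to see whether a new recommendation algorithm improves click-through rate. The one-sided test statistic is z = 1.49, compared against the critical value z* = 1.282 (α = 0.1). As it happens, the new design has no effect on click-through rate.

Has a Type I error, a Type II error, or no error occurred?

The conventional null hypothesis is that the new design has no effect on click-through rate.
Since z = 1.49 > z* = 1.282, H₀ is rejected.
H₀ is true (actually the new design has no effect on click-through rate).
Rejecting a true H₀ is a Type I error.

Type I error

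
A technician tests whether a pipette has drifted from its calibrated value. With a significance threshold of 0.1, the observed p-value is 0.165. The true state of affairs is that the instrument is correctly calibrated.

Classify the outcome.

The conventional null hypothesis is that the instrument is correctly calibrated.
Since p = 0.165 ≥ α = 0.1, H₀ is not rejected.
H₀ is true (actually the instrument is correctly calibrated).
The decision matches the true state — no error.

No error — this is a correct decision.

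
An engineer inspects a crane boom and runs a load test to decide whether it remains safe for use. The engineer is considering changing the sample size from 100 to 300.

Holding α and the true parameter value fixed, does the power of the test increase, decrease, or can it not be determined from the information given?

It increases.

More data shrinks sampling variability; the test statistic under Ha concentrates further from the null value, making rejection more likely.
Since power = 1 − β and β decreases, power increases.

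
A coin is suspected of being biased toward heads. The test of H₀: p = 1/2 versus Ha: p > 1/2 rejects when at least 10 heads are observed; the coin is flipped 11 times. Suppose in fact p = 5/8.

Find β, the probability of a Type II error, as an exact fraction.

4109420421/4294967296

β = P(fail to reject H₀ | Ha true) = P(S ≤ 9 | p = 5/8), S ~ Binomial(11, 5/8).
Equivalently, β = 1 − P(S ≥ 10) = 4109420421/4294967296.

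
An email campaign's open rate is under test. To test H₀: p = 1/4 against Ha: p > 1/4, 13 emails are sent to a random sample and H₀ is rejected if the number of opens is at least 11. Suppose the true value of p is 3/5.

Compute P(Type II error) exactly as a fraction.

1150021472/1220703125

β = P(fail to reject H₀ | Ha true) = P(Y ≤ 10 | p = 3/5), Y ~ Binomial(13, 3/5).
Summing C(13,j)·(3/5)^j·(2/5)^{13-j} for j = 0..10 gives 1150021472/1220703125.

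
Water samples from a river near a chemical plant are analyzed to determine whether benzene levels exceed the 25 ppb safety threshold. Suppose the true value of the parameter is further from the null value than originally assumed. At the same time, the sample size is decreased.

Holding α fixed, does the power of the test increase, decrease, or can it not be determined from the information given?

The first change alone would make β decrease; the second alone would make β increase. Which effect dominates depends on the magnitudes, which are not given.
Since power = 1 − β, the effect on power is likewise indeterminate.

Cannot be determined from the information given.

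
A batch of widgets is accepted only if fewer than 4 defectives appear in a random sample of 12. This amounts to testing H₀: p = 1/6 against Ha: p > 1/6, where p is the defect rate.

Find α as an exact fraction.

Under H₀, X ~ Binomial(12, 1/6); the Type I error rate is P(X ≥ 4).
α = 1 − P(X ≤ 3) = 1 − 634765625/725594112 = 90828487/725594112.

90828487/725594112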